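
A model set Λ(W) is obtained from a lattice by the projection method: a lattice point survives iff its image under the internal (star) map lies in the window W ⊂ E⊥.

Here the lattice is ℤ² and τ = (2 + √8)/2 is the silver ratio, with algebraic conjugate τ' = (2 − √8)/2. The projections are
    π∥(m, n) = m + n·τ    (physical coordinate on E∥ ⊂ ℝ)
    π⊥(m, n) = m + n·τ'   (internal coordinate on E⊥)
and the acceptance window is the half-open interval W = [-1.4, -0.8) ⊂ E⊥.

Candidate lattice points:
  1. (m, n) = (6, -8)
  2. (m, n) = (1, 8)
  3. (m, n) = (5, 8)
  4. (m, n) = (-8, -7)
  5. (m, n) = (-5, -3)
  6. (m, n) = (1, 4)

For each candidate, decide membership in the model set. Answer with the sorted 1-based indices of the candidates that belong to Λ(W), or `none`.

none

Numerically τ ≈ 2.4142 and τ' = −1/τ ≈ -0.4142.
#1 (6,-8): internal coord 6 + (-8)·τ' = +9.3137; +9.3137 ∉ [-1.4, -0.8) → out
#2 (1,8): internal coord 1 + (8)·τ' = -2.3137; -2.3137 ∉ [-1.4, -0.8) → out
#3 (5,8): internal coord 5 + (8)·τ' = +1.6863; +1.6863 ∉ [-1.4, -0.8) → out
#4 (-8,-7): internal coord -8 + (-7)·τ' = -5.1005; -5.1005 ∉ [-1.4, -0.8) → out
#5 (-5,-3): internal coord -5 + (-3)·τ' = -3.7574; -3.7574 ∉ [-1.4, -0.8) → out
#6 (1,4): internal coord 1 + (4)·τ' = -0.6569; -0.6569 ∉ [-1.4, -0.8) → out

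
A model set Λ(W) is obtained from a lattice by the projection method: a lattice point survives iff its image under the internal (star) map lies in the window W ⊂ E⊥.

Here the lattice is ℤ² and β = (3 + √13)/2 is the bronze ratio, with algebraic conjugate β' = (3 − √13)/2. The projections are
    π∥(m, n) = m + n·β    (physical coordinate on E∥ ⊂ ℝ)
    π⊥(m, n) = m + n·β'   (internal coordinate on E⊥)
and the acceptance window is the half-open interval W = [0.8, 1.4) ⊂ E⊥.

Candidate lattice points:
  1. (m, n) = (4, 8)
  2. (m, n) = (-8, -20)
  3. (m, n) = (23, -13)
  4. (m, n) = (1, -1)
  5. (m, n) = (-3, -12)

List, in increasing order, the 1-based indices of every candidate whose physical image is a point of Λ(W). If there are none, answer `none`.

4

Numerically β ≈ 3.3028 and β' = −1/β ≈ -0.3028.
candidate 1: (m,n)=(4,8) → π∥ = 4+8·β ≈ 30.4222, π⊥ = 4+8·β' ≈ 1.5778 ∉ [0.8, 1.4) ⇒ out
candidate 2: (m,n)=(-8,-20) → π∥ = -8-20·β ≈ -74.0555, π⊥ = -8-20·β' ≈ -1.9445 ∉ [0.8, 1.4) ⇒ out
candidate 3: (m,n)=(23,-13) → π∥ = 23-13·β ≈ -19.9361, π⊥ = 23-13·β' ≈ 26.9361 ∉ [0.8, 1.4) ⇒ out
candidate 4: (m,n)=(1,-1) → π∥ = 1-1·β ≈ -2.3028, π⊥ = 1-1·β' ≈ 1.3028 ∈ [0.8, 1.4) ⇒ IN Λ
candidate 5: (m,n)=(-3,-12) → π∥ = -3-12·β ≈ -42.6333, π⊥ = -3-12·β' ≈ 0.6333 ∉ [0.8, 1.4) ⇒ out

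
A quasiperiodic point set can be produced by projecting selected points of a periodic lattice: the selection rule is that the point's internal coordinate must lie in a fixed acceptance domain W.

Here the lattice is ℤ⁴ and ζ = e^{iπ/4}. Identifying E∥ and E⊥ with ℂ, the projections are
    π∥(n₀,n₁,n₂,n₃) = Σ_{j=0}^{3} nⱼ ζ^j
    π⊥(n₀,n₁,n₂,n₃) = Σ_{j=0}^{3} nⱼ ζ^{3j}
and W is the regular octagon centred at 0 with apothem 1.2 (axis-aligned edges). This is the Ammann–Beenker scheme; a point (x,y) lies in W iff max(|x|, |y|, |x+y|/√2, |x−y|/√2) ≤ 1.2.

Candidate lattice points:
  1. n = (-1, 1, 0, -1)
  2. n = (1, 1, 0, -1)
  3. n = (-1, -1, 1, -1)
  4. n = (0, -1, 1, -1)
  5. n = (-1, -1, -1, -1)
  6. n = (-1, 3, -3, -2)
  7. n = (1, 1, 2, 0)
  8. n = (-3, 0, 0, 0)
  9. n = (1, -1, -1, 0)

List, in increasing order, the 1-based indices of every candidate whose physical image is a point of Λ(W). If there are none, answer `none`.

2, 5

Internal map: ζ^{3j} for j=0..3 gives (1,0), (−√2/2,√2/2), (0,−1), (√2/2,√2/2).
#1 (-1, 1, 0, -1): internal (-2.4142, 0.0000); octagon support 2.4142 vs apothem 1.2 → ∉ W
#2 (1, 1, 0, -1): internal (-0.4142, 0.0000); octagon support 0.4142 vs apothem 1.2 → ∈ W
#3 (-1, -1, 1, -1): internal (-1.0000, -2.4142); octagon support 2.4142 vs apothem 1.2 → ∉ W
#4 (0, -1, 1, -1): internal (0.0000, -2.4142); octagon support 2.4142 vs apothem 1.2 → ∉ W
#5 (-1, -1, -1, -1): internal (-1.0000, -0.4142); octagon support 1.0000 vs apothem 1.2 → ∈ W
#6 (-1, 3, -3, -2): internal (-4.5355, 3.7071); octagon support 5.8284 vs apothem 1.2 → ∉ W
#7 (1, 1, 2, 0): internal (0.2929, -1.2929); octagon support 1.2929 vs apothem 1.2 → ∉ W
#8 (-3, 0, 0, 0): internal (-3.0000, 0.0000); octagon support 3.0000 vs apothem 1.2 → ∉ W
#9 (1, -1, -1, 0): internal (1.7071, 0.2929); octagon support 1.7071 vs apothem 1.2 → ∉ W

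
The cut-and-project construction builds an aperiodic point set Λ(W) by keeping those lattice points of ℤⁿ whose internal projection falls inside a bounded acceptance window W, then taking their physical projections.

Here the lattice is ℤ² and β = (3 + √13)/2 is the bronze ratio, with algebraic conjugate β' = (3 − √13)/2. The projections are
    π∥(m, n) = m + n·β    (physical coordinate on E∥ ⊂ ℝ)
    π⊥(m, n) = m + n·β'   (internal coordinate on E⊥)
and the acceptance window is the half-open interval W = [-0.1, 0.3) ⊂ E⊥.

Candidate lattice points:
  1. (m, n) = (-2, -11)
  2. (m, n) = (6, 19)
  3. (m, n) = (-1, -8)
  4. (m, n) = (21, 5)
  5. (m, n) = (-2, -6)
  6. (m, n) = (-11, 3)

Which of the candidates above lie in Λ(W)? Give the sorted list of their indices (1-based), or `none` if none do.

2

Compute β' = (3−√13)/2 = -0.3028, so π⊥(m,n) = m -0.3028·n.
[1] lift (-2,-11): star map gives 1.3305; window check -0.1 ≤ 1.3305 < 0.3 is false → out
[2] lift (6,19): star map gives 0.2473; window check -0.1 ≤ 0.2473 < 0.3 is true → IN Λ
[3] lift (-1,-8): star map gives 1.4222; window check -0.1 ≤ 1.4222 < 0.3 is false → out
[4] lift (21,5): star map gives 19.4861; window check -0.1 ≤ 19.4861 < 0.3 is false → out
[5] lift (-2,-6): star map gives -0.1833; window check -0.1 ≤ -0.1833 < 0.3 is false → out
[6] lift (-11,3): star map gives -11.9083; window check -0.1 ≤ -11.9083 < 0.3 is false → out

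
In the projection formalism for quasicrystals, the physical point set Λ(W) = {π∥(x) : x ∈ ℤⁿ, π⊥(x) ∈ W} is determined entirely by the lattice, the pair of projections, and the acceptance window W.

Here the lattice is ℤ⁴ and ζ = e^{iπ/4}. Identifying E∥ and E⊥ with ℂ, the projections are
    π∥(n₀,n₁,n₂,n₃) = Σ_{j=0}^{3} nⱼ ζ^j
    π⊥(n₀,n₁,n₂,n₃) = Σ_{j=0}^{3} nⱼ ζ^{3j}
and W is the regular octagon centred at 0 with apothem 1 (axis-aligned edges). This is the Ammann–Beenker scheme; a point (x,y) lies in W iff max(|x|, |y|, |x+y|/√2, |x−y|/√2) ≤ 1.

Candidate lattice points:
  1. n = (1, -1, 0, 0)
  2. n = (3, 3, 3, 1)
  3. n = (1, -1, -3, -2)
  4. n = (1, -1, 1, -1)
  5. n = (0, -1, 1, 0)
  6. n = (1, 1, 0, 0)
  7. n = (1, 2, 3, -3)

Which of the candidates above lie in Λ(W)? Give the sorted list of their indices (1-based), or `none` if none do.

With ζ = e^{iπ/4} the internal vectors are ζ^0,ζ^3,ζ^6,ζ^9.
candidate 1: n = (1, -1, 0, 0) → π⊥ ≈ (+1.7071, -0.7071); max(|x|,|y|,|x±y|/√2) = 1.7071 > 1 ⇒ ∉ W
candidate 2: n = (3, 3, 3, 1) → π⊥ ≈ (+1.5858, -0.1716); max(|x|,|y|,|x±y|/√2) = 1.5858 > 1 ⇒ ∉ W
candidate 3: n = (1, -1, -3, -2) → π⊥ ≈ (+0.2929, +0.8787); max(|x|,|y|,|x±y|/√2) = 0.8787 ≤ 1 ⇒ ∈ W
candidate 4: n = (1, -1, 1, -1) → π⊥ ≈ (+1.0000, -2.4142); max(|x|,|y|,|x±y|/√2) = 2.4142 > 1 ⇒ ∉ W
candidate 5: n = (0, -1, 1, 0) → π⊥ ≈ (+0.7071, -1.7071); max(|x|,|y|,|x±y|/√2) = 1.7071 > 1 ⇒ ∉ W
candidate 6: n = (1, 1, 0, 0) → π⊥ ≈ (+0.2929, +0.7071); max(|x|,|y|,|x±y|/√2) = 0.7071 ≤ 1 ⇒ ∈ W
candidate 7: n = (1, 2, 3, -3) → π⊥ ≈ (-2.5355, -3.7071); max(|x|,|y|,|x±y|/√2) = 4.4142 > 1 ⇒ ∉ W

3, 6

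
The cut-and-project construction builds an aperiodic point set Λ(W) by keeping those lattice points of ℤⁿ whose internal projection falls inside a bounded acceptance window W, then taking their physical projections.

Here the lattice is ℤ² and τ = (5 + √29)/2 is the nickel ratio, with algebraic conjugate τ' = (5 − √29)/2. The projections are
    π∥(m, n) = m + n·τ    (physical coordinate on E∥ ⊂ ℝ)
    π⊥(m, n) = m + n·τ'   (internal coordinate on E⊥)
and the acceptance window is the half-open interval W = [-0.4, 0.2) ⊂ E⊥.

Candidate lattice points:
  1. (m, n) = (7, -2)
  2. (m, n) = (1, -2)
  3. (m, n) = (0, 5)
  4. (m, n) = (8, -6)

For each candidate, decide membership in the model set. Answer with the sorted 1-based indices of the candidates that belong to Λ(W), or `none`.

none

Compute τ' = (5−√29)/2 = -0.192582, so π⊥(m,n) = m -0.192582·n.
[1] lift (7,-2): star map gives 7.385165; window check -0.4 ≤ 7.385165 < 0.2 is false → out
[2] lift (1,-2): star map gives 1.385165; window check -0.4 ≤ 1.385165 < 0.2 is false → out
[3] lift (0,5): star map gives -0.962912; window check -0.4 ≤ -0.962912 < 0.2 is false → out
[4] lift (8,-6): star map gives 9.155494; window check -0.4 ≤ 9.155494 < 0.2 is false → out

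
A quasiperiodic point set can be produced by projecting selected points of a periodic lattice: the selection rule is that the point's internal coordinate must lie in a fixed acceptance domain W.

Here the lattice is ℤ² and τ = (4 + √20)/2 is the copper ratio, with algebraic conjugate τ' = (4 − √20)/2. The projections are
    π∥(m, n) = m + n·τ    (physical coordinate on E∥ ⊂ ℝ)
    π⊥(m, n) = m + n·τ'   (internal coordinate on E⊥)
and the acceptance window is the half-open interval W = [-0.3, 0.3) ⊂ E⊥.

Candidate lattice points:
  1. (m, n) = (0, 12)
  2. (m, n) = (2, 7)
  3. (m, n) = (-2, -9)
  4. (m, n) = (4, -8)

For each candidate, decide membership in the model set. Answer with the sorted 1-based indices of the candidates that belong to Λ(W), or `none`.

Compute τ' = (4−√20)/2 = -0.23607, so π⊥(m,n) = m -0.23607·n.
candidate 1: (m,n)=(0,12) → π∥ = 0+12·τ ≈ 50.83282, π⊥ = 0+12·τ' ≈ -2.83282 ∉ [-0.3, 0.3) ⇒ out
candidate 2: (m,n)=(2,7) → π∥ = 2+7·τ ≈ 31.65248, π⊥ = 2+7·τ' ≈ 0.34752 ∉ [-0.3, 0.3) ⇒ out
candidate 3: (m,n)=(-2,-9) → π∥ = -2-9·τ ≈ -40.12461, π⊥ = -2-9·τ' ≈ 0.12461 ∈ [-0.3, 0.3) ⇒ IN Λ
candidate 4: (m,n)=(4,-8) → π∥ = 4-8·τ ≈ -29.88854, π⊥ = 4-8·τ' ≈ 5.88854 ∉ [-0.3, 0.3) ⇒ out

3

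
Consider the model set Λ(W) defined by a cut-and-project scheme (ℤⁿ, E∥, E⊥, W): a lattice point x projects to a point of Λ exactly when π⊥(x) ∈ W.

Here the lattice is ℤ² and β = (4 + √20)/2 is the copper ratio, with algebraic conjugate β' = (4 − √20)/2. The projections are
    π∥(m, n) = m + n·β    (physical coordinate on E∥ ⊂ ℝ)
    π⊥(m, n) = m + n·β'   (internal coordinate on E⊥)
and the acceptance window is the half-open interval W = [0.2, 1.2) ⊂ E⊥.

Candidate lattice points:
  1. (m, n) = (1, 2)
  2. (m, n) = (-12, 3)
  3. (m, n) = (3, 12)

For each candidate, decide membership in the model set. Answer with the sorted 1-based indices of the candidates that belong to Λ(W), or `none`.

Numerically β ≈ 4.236068 and β' = −1/β ≈ -0.236068.
[1] lift (1,2): star map gives 0.527864; window check 0.2 ≤ 0.527864 < 1.2 is true → IN Λ
[2] lift (-12,3): star map gives -12.708204; window check 0.2 ≤ -12.708204 < 1.2 is false → out
[3] lift (3,12): star map gives 0.167184; window check 0.2 ≤ 0.167184 < 1.2 is false → out

1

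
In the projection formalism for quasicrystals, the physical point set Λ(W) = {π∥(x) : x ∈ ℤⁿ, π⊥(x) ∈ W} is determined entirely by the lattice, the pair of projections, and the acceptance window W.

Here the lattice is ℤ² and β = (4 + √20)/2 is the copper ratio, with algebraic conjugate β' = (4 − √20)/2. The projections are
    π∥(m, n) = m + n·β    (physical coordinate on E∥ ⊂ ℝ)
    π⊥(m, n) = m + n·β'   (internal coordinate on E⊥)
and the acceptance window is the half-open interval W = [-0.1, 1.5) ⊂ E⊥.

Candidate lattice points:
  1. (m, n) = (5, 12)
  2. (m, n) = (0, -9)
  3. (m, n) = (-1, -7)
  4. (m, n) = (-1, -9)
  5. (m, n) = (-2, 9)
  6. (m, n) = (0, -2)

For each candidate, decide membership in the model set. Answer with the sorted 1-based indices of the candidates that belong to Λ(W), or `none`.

3, 4, 6

Compute β' = (4−√20)/2 = -0.23607, so π⊥(m,n) = m -0.23607·n.
#1 (5,12): internal coord 5 + (12)·β' = +2.16718; +2.16718 ∉ [-0.1, 1.5) → out
#2 (0,-9): internal coord 0 + (-9)·β' = +2.12461; +2.12461 ∉ [-0.1, 1.5) → out
#3 (-1,-7): internal coord -1 + (-7)·β' = +0.65248; +0.65248 ∈ [-0.1, 1.5) → IN Λ
#4 (-1,-9): internal coord -1 + (-9)·β' = +1.12461; +1.12461 ∈ [-0.1, 1.5) → IN Λ
#5 (-2,9): internal coord -2 + (9)·β' = -4.12461; -4.12461 ∉ [-0.1, 1.5) → out
#6 (0,-2): internal coord 0 + (-2)·β' = +0.47214; +0.47214 ∈ [-0.1, 1.5) → IN Λ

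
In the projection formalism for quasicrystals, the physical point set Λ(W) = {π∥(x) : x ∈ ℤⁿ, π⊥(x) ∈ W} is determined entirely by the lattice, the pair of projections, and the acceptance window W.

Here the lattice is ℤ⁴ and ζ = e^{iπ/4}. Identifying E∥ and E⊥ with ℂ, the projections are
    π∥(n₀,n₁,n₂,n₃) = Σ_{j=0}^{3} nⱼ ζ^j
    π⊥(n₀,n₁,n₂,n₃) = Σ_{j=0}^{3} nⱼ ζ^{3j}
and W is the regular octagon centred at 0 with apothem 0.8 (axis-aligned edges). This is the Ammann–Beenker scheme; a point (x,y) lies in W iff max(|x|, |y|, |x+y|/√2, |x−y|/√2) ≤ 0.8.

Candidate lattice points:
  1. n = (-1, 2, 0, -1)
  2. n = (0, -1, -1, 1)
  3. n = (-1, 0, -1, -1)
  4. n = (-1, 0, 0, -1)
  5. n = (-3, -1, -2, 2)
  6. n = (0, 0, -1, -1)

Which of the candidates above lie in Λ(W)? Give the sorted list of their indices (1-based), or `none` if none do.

6

Internal map: ζ^{3j} for j=0..3 gives (1,0), (−√2/2,√2/2), (0,−1), (√2/2,√2/2).
candidate 1: n = (-1, 2, 0, -1) → π⊥ ≈ (-3.1213, +0.7071); max(|x|,|y|,|x±y|/√2) = 3.1213 > 0.8 ⇒ ∉ W
candidate 2: n = (0, -1, -1, 1) → π⊥ ≈ (+1.4142, +1.0000); max(|x|,|y|,|x±y|/√2) = 1.7071 > 0.8 ⇒ ∉ W
candidate 3: n = (-1, 0, -1, -1) → π⊥ ≈ (-1.7071, +0.2929); max(|x|,|y|,|x±y|/√2) = 1.7071 > 0.8 ⇒ ∉ W
candidate 4: n = (-1, 0, 0, -1) → π⊥ ≈ (-1.7071, -0.7071); max(|x|,|y|,|x±y|/√2) = 1.7071 > 0.8 ⇒ ∉ W
candidate 5: n = (-3, -1, -2, 2) → π⊥ ≈ (-0.8787, +2.7071); max(|x|,|y|,|x±y|/√2) = 2.7071 > 0.8 ⇒ ∉ W
candidate 6: n = (0, 0, -1, -1) → π⊥ ≈ (-0.7071, +0.2929); max(|x|,|y|,|x±y|/√2) = 0.7071 ≤ 0.8 ⇒ ∈ W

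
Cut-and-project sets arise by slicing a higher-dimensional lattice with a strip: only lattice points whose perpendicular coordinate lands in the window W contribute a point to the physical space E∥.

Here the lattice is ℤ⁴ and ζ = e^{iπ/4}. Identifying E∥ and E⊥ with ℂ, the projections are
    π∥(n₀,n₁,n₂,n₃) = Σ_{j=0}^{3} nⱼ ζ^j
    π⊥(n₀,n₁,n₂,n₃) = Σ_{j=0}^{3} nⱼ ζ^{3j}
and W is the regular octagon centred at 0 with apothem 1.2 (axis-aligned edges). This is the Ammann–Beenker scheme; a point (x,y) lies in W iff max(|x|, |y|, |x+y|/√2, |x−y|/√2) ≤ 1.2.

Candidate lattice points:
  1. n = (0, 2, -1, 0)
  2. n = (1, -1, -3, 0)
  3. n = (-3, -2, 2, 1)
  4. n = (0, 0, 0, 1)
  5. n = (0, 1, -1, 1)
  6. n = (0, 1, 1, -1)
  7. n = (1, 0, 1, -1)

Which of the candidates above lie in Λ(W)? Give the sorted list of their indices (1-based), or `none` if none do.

π⊥(n) = n₀ + n₁ζ³ + n₂ζ⁶ + n₃ζ⁹ where ζ = e^{iπ/4}.
#1 (0, 2, -1, 0): internal (-1.41421, 2.41421); octagon support 2.70711 vs apothem 1.2 → ∉ W
#2 (1, -1, -3, 0): internal (1.70711, 2.29289); octagon support 2.82843 vs apothem 1.2 → ∉ W
#3 (-3, -2, 2, 1): internal (-0.87868, -2.70711); octagon support 2.70711 vs apothem 1.2 → ∉ W
#4 (0, 0, 0, 1): internal (0.70711, 0.70711); octagon support 1.00000 vs apothem 1.2 → ∈ W
#5 (0, 1, -1, 1): internal (0.00000, 2.41421); octagon support 2.41421 vs apothem 1.2 → ∉ W
#6 (0, 1, 1, -1): internal (-1.41421, -1.00000); octagon support 1.70711 vs apothem 1.2 → ∉ W
#7 (1, 0, 1, -1): internal (0.29289, -1.70711); octagon support 1.70711 vs apothem 1.2 → ∉ W

4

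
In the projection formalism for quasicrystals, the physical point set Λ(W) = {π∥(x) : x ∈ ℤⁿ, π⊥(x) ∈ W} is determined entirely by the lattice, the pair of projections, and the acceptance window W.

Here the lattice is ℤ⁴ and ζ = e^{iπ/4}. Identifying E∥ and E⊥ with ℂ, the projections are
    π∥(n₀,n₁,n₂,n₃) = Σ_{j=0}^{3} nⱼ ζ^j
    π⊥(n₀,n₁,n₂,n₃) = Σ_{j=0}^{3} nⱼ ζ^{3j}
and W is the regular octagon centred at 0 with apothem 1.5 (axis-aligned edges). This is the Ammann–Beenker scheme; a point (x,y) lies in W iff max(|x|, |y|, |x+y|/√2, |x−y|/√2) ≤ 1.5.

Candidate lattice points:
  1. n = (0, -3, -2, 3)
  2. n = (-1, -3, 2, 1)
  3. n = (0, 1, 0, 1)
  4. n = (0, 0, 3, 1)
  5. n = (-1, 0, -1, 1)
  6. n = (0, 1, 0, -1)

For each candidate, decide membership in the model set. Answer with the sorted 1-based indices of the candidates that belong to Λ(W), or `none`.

π⊥(n) = n₀ + n₁ζ³ + n₂ζ⁶ + n₃ζ⁹ where ζ = e^{iπ/4}.
candidate 1: n = (0, -3, -2, 3) → π⊥ ≈ (+4.24264, +2.00000); max(|x|,|y|,|x±y|/√2) = 4.41421 > 1.5 ⇒ ∉ W
candidate 2: n = (-1, -3, 2, 1) → π⊥ ≈ (+1.82843, -3.41421); max(|x|,|y|,|x±y|/√2) = 3.70711 > 1.5 ⇒ ∉ W
candidate 3: n = (0, 1, 0, 1) → π⊥ ≈ (+0.00000, +1.41421); max(|x|,|y|,|x±y|/√2) = 1.41421 ≤ 1.5 ⇒ ∈ W
candidate 4: n = (0, 0, 3, 1) → π⊥ ≈ (+0.70711, -2.29289); max(|x|,|y|,|x±y|/√2) = 2.29289 > 1.5 ⇒ ∉ W
candidate 5: n = (-1, 0, -1, 1) → π⊥ ≈ (-0.29289, +1.70711); max(|x|,|y|,|x±y|/√2) = 1.70711 > 1.5 ⇒ ∉ W
candidate 6: n = (0, 1, 0, -1) → π⊥ ≈ (-1.41421, +0.00000); max(|x|,|y|,|x±y|/√2) = 1.41421 ≤ 1.5 ⇒ ∈ W

3, 6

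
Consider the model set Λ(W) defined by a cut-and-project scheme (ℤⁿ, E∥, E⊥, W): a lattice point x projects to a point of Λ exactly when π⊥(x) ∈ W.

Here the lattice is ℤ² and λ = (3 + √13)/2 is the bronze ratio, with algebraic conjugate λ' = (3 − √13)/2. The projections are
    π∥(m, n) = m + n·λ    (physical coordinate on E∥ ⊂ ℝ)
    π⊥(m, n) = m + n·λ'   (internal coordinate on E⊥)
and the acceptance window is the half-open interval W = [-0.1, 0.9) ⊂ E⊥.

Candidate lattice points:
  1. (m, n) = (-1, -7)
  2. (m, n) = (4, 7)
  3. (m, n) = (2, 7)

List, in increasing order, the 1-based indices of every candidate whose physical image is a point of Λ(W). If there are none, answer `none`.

none

λ' = (3−√13)/2 ≈ -0.30278.
[1] lift (-1,-7): star map gives 1.11943; window check -0.1 ≤ 1.11943 < 0.9 is false → out
[2] lift (4,7): star map gives 1.88057; window check -0.1 ≤ 1.88057 < 0.9 is false → out
[3] lift (2,7): star map gives -0.11943; window check -0.1 ≤ -0.11943 < 0.9 is false → out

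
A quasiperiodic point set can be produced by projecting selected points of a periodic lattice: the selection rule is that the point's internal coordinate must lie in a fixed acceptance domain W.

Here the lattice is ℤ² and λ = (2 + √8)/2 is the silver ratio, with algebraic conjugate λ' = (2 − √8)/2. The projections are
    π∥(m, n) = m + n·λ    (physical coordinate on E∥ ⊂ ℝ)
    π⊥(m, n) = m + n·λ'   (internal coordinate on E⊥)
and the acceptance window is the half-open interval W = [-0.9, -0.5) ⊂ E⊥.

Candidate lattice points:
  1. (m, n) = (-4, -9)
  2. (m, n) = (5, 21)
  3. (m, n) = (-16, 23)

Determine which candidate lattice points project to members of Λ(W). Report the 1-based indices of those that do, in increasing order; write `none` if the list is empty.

none

λ' = (2−√8)/2 ≈ -0.41421.
[1] lift (-4,-9): star map gives -0.27208; window check -0.9 ≤ -0.27208 < -0.5 is false → out
[2] lift (5,21): star map gives -3.69848; window check -0.9 ≤ -3.69848 < -0.5 is false → out
[3] lift (-16,23): star map gives -25.52691; window check -0.9 ≤ -25.52691 < -0.5 is false → out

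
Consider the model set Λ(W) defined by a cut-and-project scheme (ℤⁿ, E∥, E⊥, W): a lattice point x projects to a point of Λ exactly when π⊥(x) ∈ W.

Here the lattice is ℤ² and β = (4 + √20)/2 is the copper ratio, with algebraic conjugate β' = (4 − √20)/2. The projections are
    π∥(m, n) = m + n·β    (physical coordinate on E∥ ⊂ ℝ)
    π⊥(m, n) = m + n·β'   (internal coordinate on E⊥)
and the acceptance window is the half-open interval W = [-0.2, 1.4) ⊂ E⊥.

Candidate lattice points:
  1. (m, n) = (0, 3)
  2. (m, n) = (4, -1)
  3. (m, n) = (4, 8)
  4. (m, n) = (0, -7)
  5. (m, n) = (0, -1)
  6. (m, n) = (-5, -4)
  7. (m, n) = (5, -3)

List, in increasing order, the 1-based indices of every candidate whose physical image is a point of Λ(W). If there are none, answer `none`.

Numerically β ≈ 4.236068 and β' = −1/β ≈ -0.236068.
candidate 1: (m,n)=(0,3) → π∥ = 0+3·β ≈ 12.708204, π⊥ = 0+3·β' ≈ -0.708204 ∉ [-0.2, 1.4) ⇒ out
candidate 2: (m,n)=(4,-1) → π∥ = 4-1·β ≈ -0.236068, π⊥ = 4-1·β' ≈ 4.236068 ∉ [-0.2, 1.4) ⇒ out
candidate 3: (m,n)=(4,8) → π∥ = 4+8·β ≈ 37.888544, π⊥ = 4+8·β' ≈ 2.111456 ∉ [-0.2, 1.4) ⇒ out
candidate 4: (m,n)=(0,-7) → π∥ = 0-7·β ≈ -29.652476, π⊥ = 0-7·β' ≈ 1.652476 ∉ [-0.2, 1.4) ⇒ out
candidate 5: (m,n)=(0,-1) → π∥ = 0-1·β ≈ -4.236068, π⊥ = 0-1·β' ≈ 0.236068 ∈ [-0.2, 1.4) ⇒ IN Λ
candidate 6: (m,n)=(-5,-4) → π∥ = -5-4·β ≈ -21.944272, π⊥ = -5-4·β' ≈ -4.055728 ∉ [-0.2, 1.4) ⇒ out
candidate 7: (m,n)=(5,-3) → π∥ = 5-3·β ≈ -7.708204, π⊥ = 5-3·β' ≈ 5.708204 ∉ [-0.2, 1.4) ⇒ out

5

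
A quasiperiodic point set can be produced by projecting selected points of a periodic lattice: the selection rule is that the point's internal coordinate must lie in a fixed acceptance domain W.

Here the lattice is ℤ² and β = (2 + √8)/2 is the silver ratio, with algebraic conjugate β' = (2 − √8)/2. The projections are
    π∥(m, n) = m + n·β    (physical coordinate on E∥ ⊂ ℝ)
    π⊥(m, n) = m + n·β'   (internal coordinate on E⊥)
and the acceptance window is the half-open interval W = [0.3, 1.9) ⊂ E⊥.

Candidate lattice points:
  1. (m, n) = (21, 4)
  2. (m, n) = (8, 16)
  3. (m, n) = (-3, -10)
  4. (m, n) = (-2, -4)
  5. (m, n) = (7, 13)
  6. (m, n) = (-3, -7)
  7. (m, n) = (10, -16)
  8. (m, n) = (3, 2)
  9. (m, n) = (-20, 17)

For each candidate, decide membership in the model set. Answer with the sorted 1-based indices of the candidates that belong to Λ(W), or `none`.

Numerically β ≈ 2.41421 and β' = −1/β ≈ -0.41421.
#1 (21,4): internal coord 21 + (4)·β' = +19.34315; +19.34315 ∉ [0.3, 1.9) → out
#2 (8,16): internal coord 8 + (16)·β' = +1.37258; +1.37258 ∈ [0.3, 1.9) → IN Λ
#3 (-3,-10): internal coord -3 + (-10)·β' = +1.14214; +1.14214 ∈ [0.3, 1.9) → IN Λ
#4 (-2,-4): internal coord -2 + (-4)·β' = -0.34315; -0.34315 ∉ [0.3, 1.9) → out
#5 (7,13): internal coord 7 + (13)·β' = +1.61522; +1.61522 ∈ [0.3, 1.9) → IN Λ
#6 (-3,-7): internal coord -3 + (-7)·β' = -0.10051; -0.10051 ∉ [0.3, 1.9) → out
#7 (10,-16): internal coord 10 + (-16)·β' = +16.62742; +16.62742 ∉ [0.3, 1.9) → out
#8 (3,2): internal coord 3 + (2)·β' = +2.17157; +2.17157 ∉ [0.3, 1.9) → out
#9 (-20,17): internal coord -20 + (17)·β' = -27.04163; -27.04163 ∉ [0.3, 1.9) → out

2, 3, 5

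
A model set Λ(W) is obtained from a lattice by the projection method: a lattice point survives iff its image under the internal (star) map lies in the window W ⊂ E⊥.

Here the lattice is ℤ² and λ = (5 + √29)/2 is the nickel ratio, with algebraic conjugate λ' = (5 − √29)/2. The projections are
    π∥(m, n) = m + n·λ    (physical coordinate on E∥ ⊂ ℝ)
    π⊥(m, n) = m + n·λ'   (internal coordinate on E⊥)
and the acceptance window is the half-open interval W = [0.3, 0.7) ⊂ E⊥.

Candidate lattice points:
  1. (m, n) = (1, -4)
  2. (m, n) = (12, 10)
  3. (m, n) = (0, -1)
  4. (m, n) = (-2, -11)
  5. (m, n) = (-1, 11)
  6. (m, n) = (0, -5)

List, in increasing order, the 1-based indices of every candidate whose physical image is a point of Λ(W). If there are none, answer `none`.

none

Numerically λ ≈ 5.192582 and λ' = −1/λ ≈ -0.192582.
candidate 1: (m,n)=(1,-4) → π∥ = 1-4·λ ≈ -19.770330, π⊥ = 1-4·λ' ≈ 1.770330 ∉ [0.3, 0.7) ⇒ out
candidate 2: (m,n)=(12,10) → π∥ = 12+10·λ ≈ 63.925824, π⊥ = 12+10·λ' ≈ 10.074176 ∉ [0.3, 0.7) ⇒ out
candidate 3: (m,n)=(0,-1) → π∥ = 0-1·λ ≈ -5.192582, π⊥ = 0-1·λ' ≈ 0.192582 ∉ [0.3, 0.7) ⇒ out
candidate 4: (m,n)=(-2,-11) → π∥ = -2-11·λ ≈ -59.118406, π⊥ = -2-11·λ' ≈ 0.118406 ∉ [0.3, 0.7) ⇒ out
candidate 5: (m,n)=(-1,11) → π∥ = -1+11·λ ≈ 56.118406, π⊥ = -1+11·λ' ≈ -3.118406 ∉ [0.3, 0.7) ⇒ out
candidate 6: (m,n)=(0,-5) → π∥ = 0-5·λ ≈ -25.962912, π⊥ = 0-5·λ' ≈ 0.962912 ∉ [0.3, 0.7) ⇒ out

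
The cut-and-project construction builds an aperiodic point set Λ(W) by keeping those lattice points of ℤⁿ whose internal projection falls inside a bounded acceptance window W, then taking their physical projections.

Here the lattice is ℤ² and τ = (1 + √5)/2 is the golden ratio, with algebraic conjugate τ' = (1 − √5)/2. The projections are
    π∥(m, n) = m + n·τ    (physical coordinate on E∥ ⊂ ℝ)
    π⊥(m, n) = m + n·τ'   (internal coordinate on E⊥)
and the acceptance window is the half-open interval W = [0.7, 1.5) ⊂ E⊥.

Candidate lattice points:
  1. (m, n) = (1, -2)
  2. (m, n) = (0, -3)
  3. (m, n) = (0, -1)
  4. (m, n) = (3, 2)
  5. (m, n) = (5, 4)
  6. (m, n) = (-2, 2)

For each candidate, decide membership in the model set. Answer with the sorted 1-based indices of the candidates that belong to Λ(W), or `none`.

Compute τ' = (1−√5)/2 = -0.6180, so π⊥(m,n) = m -0.6180·n.
[1] lift (1,-2): star map gives 2.2361; window check 0.7 ≤ 2.2361 < 1.5 is false → out
[2] lift (0,-3): star map gives 1.8541; window check 0.7 ≤ 1.8541 < 1.5 is false → out
[3] lift (0,-1): star map gives 0.6180; window check 0.7 ≤ 0.6180 < 1.5 is false → out
[4] lift (3,2): star map gives 1.7639; window check 0.7 ≤ 1.7639 < 1.5 is false → out
[5] lift (5,4): star map gives 2.5279; window check 0.7 ≤ 2.5279 < 1.5 is false → out
[6] lift (-2,2): star map gives -3.2361; window check 0.7 ≤ -3.2361 < 1.5 is false → out

none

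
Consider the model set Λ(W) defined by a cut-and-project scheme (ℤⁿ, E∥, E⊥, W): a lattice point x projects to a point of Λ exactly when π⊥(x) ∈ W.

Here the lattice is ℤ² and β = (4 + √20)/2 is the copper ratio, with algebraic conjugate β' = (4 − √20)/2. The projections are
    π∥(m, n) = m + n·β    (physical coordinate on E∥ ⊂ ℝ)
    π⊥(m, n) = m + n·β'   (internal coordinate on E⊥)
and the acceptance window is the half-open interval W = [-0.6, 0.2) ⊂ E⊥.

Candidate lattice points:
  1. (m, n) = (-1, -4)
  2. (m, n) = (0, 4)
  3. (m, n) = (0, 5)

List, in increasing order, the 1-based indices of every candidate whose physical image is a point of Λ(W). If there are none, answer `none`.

Compute β' = (4−√20)/2 = -0.236068, so π⊥(m,n) = m -0.236068·n.
[1] lift (-1,-4): star map gives -0.055728; window check -0.6 ≤ -0.055728 < 0.2 is true → IN Λ
[2] lift (0,4): star map gives -0.944272; window check -0.6 ≤ -0.944272 < 0.2 is false → out
[3] lift (0,5): star map gives -1.180340; window check -0.6 ≤ -1.180340 < 0.2 is false → out

1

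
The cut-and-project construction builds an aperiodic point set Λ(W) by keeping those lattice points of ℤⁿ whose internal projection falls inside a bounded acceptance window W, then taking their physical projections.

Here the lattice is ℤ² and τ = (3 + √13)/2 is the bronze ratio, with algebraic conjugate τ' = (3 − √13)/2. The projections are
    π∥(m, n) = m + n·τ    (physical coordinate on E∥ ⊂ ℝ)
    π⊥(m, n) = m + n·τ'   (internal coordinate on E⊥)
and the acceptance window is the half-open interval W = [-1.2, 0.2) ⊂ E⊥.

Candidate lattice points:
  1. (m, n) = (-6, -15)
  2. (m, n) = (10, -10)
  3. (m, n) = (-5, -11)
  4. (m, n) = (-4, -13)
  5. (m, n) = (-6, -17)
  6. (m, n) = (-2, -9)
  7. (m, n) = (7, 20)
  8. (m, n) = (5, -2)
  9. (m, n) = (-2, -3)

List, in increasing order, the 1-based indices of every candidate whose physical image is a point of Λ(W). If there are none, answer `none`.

Numerically τ ≈ 3.302776 and τ' = −1/τ ≈ -0.302776.
candidate 1: (m,n)=(-6,-15) → π∥ = -6-15·τ ≈ -55.541635, π⊥ = -6-15·τ' ≈ -1.458365 ∉ [-1.2, 0.2) ⇒ out
candidate 2: (m,n)=(10,-10) → π∥ = 10-10·τ ≈ -23.027756, π⊥ = 10-10·τ' ≈ 13.027756 ∉ [-1.2, 0.2) ⇒ out
candidate 3: (m,n)=(-5,-11) → π∥ = -5-11·τ ≈ -41.330532, π⊥ = -5-11·τ' ≈ -1.669468 ∉ [-1.2, 0.2) ⇒ out
candidate 4: (m,n)=(-4,-13) → π∥ = -4-13·τ ≈ -46.936083, π⊥ = -4-13·τ' ≈ -0.063917 ∈ [-1.2, 0.2) ⇒ IN Λ
candidate 5: (m,n)=(-6,-17) → π∥ = -6-17·τ ≈ -62.147186, π⊥ = -6-17·τ' ≈ -0.852814 ∈ [-1.2, 0.2) ⇒ IN Λ
candidate 6: (m,n)=(-2,-9) → π∥ = -2-9·τ ≈ -31.724981, π⊥ = -2-9·τ' ≈ 0.724981 ∉ [-1.2, 0.2) ⇒ out
candidate 7: (m,n)=(7,20) → π∥ = 7+20·τ ≈ 73.055513, π⊥ = 7+20·τ' ≈ 0.944487 ∉ [-1.2, 0.2) ⇒ out
candidate 8: (m,n)=(5,-2) → π∥ = 5-2·τ ≈ -1.605551, π⊥ = 5-2·τ' ≈ 5.605551 ∉ [-1.2, 0.2) ⇒ out
candidate 9: (m,n)=(-2,-3) → π∥ = -2-3·τ ≈ -11.908327, π⊥ = -2-3·τ' ≈ -1.091673 ∈ [-1.2, 0.2) ⇒ IN Λ

4, 5, 9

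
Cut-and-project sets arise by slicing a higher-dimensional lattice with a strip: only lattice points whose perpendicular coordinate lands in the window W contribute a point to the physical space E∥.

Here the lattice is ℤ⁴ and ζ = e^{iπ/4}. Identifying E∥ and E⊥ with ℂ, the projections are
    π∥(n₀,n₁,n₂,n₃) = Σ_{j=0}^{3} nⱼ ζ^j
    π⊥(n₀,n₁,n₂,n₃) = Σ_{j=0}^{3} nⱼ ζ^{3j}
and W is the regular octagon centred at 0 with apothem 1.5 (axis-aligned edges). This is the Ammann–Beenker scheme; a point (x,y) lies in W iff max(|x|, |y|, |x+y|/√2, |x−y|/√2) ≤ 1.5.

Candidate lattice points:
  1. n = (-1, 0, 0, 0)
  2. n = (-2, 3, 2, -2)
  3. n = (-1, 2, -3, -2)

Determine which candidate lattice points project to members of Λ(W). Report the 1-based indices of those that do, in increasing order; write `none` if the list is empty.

Internal map: ζ^{3j} for j=0..3 gives (1,0), (−√2/2,√2/2), (0,−1), (√2/2,√2/2).
#1 (-1, 0, 0, 0): internal (-1.00000, 0.00000); octagon support 1.00000 vs apothem 1.5 → ∈ W
#2 (-2, 3, 2, -2): internal (-5.53553, -1.29289); octagon support 5.53553 vs apothem 1.5 → ∉ W
#3 (-1, 2, -3, -2): internal (-3.82843, 3.00000); octagon support 4.82843 vs apothem 1.5 → ∉ W

1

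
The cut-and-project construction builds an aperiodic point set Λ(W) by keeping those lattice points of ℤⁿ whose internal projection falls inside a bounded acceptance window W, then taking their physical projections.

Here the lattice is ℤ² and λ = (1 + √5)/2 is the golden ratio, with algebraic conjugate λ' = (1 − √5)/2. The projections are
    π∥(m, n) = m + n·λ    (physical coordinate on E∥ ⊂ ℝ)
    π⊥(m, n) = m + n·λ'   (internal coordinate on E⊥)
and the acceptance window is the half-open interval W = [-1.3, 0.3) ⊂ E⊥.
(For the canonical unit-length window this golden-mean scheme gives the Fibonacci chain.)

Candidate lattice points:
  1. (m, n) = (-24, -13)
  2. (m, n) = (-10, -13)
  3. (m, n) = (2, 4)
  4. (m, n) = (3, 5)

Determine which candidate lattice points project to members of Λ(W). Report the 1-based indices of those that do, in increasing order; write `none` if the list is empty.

Compute λ' = (1−√5)/2 = -0.618034, so π⊥(m,n) = m -0.618034·n.
#1 (-24,-13): internal coord -24 + (-13)·λ' = -15.965558; -15.965558 ∉ [-1.3, 0.3) → out
#2 (-10,-13): internal coord -10 + (-13)·λ' = -1.965558; -1.965558 ∉ [-1.3, 0.3) → out
#3 (2,4): internal coord 2 + (4)·λ' = -0.472136; -0.472136 ∈ [-1.3, 0.3) → IN Λ
#4 (3,5): internal coord 3 + (5)·λ' = -0.090170; -0.090170 ∈ [-1.3, 0.3) → IN Λ

3, 4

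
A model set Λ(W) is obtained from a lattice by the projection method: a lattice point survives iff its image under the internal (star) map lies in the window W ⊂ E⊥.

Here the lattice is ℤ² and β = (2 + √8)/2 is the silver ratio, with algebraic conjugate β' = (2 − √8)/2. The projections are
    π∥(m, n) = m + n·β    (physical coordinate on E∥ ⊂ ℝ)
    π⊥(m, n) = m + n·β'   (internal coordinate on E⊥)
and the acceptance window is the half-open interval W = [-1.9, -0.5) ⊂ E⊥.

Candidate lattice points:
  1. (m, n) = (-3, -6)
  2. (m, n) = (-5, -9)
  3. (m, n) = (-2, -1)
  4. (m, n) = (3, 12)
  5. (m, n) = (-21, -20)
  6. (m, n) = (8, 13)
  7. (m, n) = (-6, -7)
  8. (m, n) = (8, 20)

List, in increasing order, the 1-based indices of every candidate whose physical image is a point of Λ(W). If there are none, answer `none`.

1, 2, 3

β' = (2−√8)/2 ≈ -0.41421.
#1 (-3,-6): internal coord -3 + (-6)·β' = -0.51472; -0.51472 ∈ [-1.9, -0.5) → IN Λ
#2 (-5,-9): internal coord -5 + (-9)·β' = -1.27208; -1.27208 ∈ [-1.9, -0.5) → IN Λ
#3 (-2,-1): internal coord -2 + (-1)·β' = -1.58579; -1.58579 ∈ [-1.9, -0.5) → IN Λ
#4 (3,12): internal coord 3 + (12)·β' = -1.97056; -1.97056 ∉ [-1.9, -0.5) → out
#5 (-21,-20): internal coord -21 + (-20)·β' = -12.71573; -12.71573 ∉ [-1.9, -0.5) → out
#6 (8,13): internal coord 8 + (13)·β' = +2.61522; +2.61522 ∉ [-1.9, -0.5) → out
#7 (-6,-7): internal coord -6 + (-7)·β' = -3.10051; -3.10051 ∉ [-1.9, -0.5) → out
#8 (8,20): internal coord 8 + (20)·β' = -0.28427; -0.28427 ∉ [-1.9, -0.5) → out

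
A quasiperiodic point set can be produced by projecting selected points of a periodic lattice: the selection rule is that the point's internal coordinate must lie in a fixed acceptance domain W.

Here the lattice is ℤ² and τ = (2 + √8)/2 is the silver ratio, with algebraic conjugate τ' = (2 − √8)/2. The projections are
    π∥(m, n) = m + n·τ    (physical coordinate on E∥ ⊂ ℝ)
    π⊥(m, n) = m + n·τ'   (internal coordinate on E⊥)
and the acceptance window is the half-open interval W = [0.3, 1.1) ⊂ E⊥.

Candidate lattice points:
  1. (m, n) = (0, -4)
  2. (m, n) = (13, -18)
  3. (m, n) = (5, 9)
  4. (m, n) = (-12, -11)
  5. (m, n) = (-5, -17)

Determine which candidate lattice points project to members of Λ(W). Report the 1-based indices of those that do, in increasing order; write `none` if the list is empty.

Compute τ' = (2−√8)/2 = -0.4142, so π⊥(m,n) = m -0.4142·n.
#1 (0,-4): internal coord 0 + (-4)·τ' = +1.6569; +1.6569 ∉ [0.3, 1.1) → out
#2 (13,-18): internal coord 13 + (-18)·τ' = +20.4558; +20.4558 ∉ [0.3, 1.1) → out
#3 (5,9): internal coord 5 + (9)·τ' = +1.2721; +1.2721 ∉ [0.3, 1.1) → out
#4 (-12,-11): internal coord -12 + (-11)·τ' = -7.4437; -7.4437 ∉ [0.3, 1.1) → out
#5 (-5,-17): internal coord -5 + (-17)·τ' = +2.0416; +2.0416 ∉ [0.3, 1.1) → out

none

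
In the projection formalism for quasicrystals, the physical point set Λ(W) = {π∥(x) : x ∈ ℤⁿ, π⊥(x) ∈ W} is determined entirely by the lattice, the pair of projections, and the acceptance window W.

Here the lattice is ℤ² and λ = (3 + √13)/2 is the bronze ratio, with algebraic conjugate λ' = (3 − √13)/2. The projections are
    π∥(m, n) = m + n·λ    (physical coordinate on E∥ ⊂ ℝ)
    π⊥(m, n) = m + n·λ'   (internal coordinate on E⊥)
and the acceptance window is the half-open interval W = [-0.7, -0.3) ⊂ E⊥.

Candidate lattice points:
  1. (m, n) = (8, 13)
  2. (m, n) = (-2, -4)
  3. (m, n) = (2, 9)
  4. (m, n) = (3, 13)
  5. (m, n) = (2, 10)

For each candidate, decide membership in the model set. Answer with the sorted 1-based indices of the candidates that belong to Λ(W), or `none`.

none

Numerically λ ≈ 3.30278 and λ' = −1/λ ≈ -0.30278.
[1] lift (8,13): star map gives 4.06392; window check -0.7 ≤ 4.06392 < -0.3 is false → out
[2] lift (-2,-4): star map gives -0.78890; window check -0.7 ≤ -0.78890 < -0.3 is false → out
[3] lift (2,9): star map gives -0.72498; window check -0.7 ≤ -0.72498 < -0.3 is false → out
[4] lift (3,13): star map gives -0.93608; window check -0.7 ≤ -0.93608 < -0.3 is false → out
[5] lift (2,10): star map gives -1.02776; window check -0.7 ≤ -1.02776 < -0.3 is false → out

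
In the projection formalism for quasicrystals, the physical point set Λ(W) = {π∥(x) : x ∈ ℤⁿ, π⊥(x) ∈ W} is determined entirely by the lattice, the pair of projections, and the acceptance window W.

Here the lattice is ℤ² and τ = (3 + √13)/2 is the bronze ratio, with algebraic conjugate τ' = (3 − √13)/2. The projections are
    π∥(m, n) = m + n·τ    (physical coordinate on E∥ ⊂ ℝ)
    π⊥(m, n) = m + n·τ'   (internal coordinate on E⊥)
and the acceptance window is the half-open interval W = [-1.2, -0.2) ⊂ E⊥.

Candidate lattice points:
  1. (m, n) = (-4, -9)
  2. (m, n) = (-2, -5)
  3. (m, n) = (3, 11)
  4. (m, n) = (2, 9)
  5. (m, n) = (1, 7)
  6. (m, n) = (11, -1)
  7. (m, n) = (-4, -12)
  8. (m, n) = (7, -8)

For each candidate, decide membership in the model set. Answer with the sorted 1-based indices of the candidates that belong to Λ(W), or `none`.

τ' = (3−√13)/2 ≈ -0.30278.
[1] lift (-4,-9): star map gives -1.27502; window check -1.2 ≤ -1.27502 < -0.2 is false → out
[2] lift (-2,-5): star map gives -0.48612; window check -1.2 ≤ -0.48612 < -0.2 is true → IN Λ
[3] lift (3,11): star map gives -0.33053; window check -1.2 ≤ -0.33053 < -0.2 is true → IN Λ
[4] lift (2,9): star map gives -0.72498; window check -1.2 ≤ -0.72498 < -0.2 is true → IN Λ
[5] lift (1,7): star map gives -1.11943; window check -1.2 ≤ -1.11943 < -0.2 is true → IN Λ
[6] lift (11,-1): star map gives 11.30278; window check -1.2 ≤ 11.30278 < -0.2 is false → out
[7] lift (-4,-12): star map gives -0.36669; window check -1.2 ≤ -0.36669 < -0.2 is true → IN Λ
[8] lift (7,-8): star map gives 9.42221; window check -1.2 ≤ 9.42221 < -0.2 is false → out

2, 3, 4, 5, 7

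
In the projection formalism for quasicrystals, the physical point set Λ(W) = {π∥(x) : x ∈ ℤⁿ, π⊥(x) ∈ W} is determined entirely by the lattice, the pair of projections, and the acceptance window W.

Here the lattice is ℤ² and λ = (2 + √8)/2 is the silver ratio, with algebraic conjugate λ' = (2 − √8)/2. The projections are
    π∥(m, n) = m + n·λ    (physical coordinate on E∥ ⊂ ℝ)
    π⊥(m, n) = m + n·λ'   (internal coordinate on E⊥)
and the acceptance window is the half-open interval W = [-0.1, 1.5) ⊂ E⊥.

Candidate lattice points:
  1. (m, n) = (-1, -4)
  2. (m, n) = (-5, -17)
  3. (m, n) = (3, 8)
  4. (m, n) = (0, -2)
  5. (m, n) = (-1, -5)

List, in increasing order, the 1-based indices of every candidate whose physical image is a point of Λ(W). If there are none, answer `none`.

1, 4, 5

Compute λ' = (2−√8)/2 = -0.414214, so π⊥(m,n) = m -0.414214·n.
[1] lift (-1,-4): star map gives 0.656854; window check -0.1 ≤ 0.656854 < 1.5 is true → IN Λ
[2] lift (-5,-17): star map gives 2.041631; window check -0.1 ≤ 2.041631 < 1.5 is false → out
[3] lift (3,8): star map gives -0.313708; window check -0.1 ≤ -0.313708 < 1.5 is false → out
[4] lift (0,-2): star map gives 0.828427; window check -0.1 ≤ 0.828427 < 1.5 is true → IN Λ
[5] lift (-1,-5): star map gives 1.071068; window check -0.1 ≤ 1.071068 < 1.5 is true → IN Λ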